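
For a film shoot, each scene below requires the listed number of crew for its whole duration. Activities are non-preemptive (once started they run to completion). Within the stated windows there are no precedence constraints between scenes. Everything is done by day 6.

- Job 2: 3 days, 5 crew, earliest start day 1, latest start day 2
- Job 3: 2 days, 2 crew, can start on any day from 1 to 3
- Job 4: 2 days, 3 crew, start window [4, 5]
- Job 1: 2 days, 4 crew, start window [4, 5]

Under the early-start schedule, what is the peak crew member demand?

7

Early-start schedule: Job 2@1, Job 3@1, Job 4@4, Job 1@4.
Load per day: day 1: 7, day 2: 7, day 3: 5, day 4: 7, day 5: 7, day 6: 0.
Peak is 7.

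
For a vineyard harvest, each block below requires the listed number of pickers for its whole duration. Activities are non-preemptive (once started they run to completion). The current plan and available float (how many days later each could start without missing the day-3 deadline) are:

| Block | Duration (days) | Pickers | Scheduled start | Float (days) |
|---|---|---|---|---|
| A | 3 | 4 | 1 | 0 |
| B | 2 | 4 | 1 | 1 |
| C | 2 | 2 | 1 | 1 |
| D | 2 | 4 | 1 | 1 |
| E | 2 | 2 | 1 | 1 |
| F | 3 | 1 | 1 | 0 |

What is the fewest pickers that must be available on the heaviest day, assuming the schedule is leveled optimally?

17

Schedule A@1, B@1, C@1, D@1, E@1, F@1: d1:17  d2:17  d3:5 — peak 17.
No arrangement of the 16 feasible schedules does better.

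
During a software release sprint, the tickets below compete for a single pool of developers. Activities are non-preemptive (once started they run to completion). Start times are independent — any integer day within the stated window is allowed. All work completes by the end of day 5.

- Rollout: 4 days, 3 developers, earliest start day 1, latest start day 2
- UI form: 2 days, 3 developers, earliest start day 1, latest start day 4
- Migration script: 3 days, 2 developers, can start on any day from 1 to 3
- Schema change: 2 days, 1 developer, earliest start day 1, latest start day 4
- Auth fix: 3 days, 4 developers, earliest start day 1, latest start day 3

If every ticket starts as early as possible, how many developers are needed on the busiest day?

13

Early-start schedule: Rollout@1, UI form@1, Migration script@1, Schema change@1, Auth fix@1.
Load per day: day 1: 13, day 2: 13, day 3: 9, day 4: 3, day 5: 0.
Peak is 13.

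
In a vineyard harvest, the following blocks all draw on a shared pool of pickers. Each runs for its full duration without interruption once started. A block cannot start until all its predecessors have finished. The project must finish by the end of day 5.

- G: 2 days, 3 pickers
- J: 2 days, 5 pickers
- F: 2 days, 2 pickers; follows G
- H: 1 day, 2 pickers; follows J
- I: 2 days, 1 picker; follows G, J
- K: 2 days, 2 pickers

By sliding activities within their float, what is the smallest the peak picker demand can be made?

8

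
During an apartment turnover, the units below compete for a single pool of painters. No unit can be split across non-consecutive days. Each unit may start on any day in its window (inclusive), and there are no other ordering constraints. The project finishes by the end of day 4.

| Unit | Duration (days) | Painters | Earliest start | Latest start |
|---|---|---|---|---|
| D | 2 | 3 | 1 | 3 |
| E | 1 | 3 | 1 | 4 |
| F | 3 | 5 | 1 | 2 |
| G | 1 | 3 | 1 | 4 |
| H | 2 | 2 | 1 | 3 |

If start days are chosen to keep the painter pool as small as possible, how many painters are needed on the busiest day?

Early-start (D@1, E@1, F@1, G@1, H@1) gives peak 16: d1:16  d2:10  d3:5  d4:0.
Shift E→4, G→4, H→3.
Schedule D@1, E@4, F@1, G@4, H@3: d1:8  d2:8  d3:7  d4:8 — peak 8.
Total painter-days = 31 over 4 days ⇒ peak ≥ ⌈31/4⌉ = 8, so 8 is optimal.

8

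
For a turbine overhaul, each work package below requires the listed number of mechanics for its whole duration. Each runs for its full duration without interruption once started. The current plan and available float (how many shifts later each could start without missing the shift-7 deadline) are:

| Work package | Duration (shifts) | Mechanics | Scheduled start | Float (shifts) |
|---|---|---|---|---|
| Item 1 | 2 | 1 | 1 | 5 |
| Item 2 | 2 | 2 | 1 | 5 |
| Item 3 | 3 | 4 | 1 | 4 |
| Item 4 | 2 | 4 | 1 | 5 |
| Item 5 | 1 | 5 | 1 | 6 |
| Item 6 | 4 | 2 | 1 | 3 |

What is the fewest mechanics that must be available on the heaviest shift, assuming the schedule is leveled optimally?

Early-start (Item 1@1, Item 2@1, Item 3@1, Item 4@1, Item 5@1, Item 6@1) gives peak 18: s1:18  s2:13  s3:6  s4:2  s5:0  s6:0  s7:0.
Shift Item 2→2, Item 3→3, Item 4→6, Item 6→4.
Schedule Item 1@1, Item 2@2, Item 3@3, Item 4@6, Item 5@1, Item 6@4: s1:6  s2:3  s3:6  s4:6  s5:6  s6:6  s7:6 — peak 6.
Total mechanic-shifts = 39 over 7 shifts ⇒ peak ≥ ⌈39/7⌉ = 6, so 6 is optimal.

6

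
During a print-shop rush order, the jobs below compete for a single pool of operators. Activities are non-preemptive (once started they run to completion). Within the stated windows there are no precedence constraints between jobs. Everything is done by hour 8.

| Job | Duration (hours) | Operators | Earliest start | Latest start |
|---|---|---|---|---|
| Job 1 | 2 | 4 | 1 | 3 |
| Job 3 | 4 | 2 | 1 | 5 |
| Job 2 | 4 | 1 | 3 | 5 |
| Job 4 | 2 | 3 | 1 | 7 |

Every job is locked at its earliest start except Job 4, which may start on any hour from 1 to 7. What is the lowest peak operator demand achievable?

6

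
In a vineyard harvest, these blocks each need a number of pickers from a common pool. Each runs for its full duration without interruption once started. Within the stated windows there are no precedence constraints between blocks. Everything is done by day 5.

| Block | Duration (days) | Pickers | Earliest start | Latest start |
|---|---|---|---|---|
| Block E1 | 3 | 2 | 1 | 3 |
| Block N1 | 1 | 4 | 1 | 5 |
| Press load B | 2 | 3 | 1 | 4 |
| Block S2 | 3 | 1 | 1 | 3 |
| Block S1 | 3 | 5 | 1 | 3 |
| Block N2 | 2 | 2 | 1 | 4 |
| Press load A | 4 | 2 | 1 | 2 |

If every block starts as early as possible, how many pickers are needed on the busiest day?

19

Early-start schedule: Block E1@1, Block N1@1, Press load B@1, Block S2@1, Block S1@1, Block N2@1, Press load A@1.
Load per day: day 1: 19, day 2: 15, day 3: 10, day 4: 2, day 5: 0.
Peak is 19.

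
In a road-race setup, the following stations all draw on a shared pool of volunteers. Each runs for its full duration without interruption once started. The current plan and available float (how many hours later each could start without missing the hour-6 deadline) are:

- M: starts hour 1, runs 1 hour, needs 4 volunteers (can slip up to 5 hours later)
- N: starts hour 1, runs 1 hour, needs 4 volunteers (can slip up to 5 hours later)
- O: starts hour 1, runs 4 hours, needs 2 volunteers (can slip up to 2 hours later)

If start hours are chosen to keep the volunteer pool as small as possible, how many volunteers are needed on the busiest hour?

Early-start (M@1, N@1, O@1) gives peak 10: h1:10  h2:2  h3:2  h4:2  h5:0  h6:0.
Shift N→2, O→3.
Schedule M@1, N@2, O@3: h1:4  h2:4  h3:2  h4:2  h5:2  h6:2 — peak 4.

4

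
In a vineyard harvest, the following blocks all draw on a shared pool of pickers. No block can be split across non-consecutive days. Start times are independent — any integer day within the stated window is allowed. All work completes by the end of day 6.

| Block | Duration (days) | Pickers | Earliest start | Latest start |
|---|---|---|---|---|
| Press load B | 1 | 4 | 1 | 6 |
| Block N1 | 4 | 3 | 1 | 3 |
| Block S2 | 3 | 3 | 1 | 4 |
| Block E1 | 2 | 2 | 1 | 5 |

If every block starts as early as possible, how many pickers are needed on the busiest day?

12

Early-start schedule: Press load B@1, Block N1@1, Block S2@1, Block E1@1.
Load per day: day 1: 12, day 2: 8, day 3: 6, day 4: 3, day 5: 0, day 6: 0.
Peak is 12.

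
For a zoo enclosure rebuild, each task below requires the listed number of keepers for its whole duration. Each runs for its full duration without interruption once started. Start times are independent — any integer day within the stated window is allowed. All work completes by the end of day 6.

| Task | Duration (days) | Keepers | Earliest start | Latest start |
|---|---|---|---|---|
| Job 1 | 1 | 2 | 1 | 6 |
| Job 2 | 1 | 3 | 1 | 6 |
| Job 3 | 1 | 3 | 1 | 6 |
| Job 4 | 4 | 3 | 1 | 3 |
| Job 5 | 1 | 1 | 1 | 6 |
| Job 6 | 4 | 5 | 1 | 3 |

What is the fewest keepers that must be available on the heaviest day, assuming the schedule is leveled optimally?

8

Early-start (Job 1@1, Job 2@1, Job 3@1, Job 4@1, Job 5@1, Job 6@1) gives peak 17: d1:17  d2:8  d3:8  d4:8  d5:0  d6:0.
Shift Job 4→2, Job 5→2, Job 6→3.
Schedule Job 1@1, Job 2@1, Job 3@1, Job 4@2, Job 5@2, Job 6@3: d1:8  d2:4  d3:8  d4:8  d5:8  d6:5 — peak 8.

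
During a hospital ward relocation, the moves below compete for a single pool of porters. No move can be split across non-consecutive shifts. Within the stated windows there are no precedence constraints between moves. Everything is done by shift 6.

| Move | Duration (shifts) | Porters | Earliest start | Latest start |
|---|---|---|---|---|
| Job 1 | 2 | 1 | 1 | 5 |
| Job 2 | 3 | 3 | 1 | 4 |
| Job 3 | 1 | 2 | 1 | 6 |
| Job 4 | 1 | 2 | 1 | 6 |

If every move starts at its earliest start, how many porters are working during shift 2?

4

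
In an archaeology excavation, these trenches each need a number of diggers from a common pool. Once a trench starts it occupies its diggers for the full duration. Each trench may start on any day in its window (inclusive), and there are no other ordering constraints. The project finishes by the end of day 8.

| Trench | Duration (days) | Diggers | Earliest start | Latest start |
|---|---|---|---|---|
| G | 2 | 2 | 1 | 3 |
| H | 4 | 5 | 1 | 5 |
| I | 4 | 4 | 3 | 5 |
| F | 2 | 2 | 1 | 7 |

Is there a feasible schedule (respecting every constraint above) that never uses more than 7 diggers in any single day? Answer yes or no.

Schedule G@1, H@1, I@5, F@3: d1:7  d2:7  d3:7  d4:7  d5:4  d6:4  d7:4  d8:4 — peak 7 ≤ 7.

yes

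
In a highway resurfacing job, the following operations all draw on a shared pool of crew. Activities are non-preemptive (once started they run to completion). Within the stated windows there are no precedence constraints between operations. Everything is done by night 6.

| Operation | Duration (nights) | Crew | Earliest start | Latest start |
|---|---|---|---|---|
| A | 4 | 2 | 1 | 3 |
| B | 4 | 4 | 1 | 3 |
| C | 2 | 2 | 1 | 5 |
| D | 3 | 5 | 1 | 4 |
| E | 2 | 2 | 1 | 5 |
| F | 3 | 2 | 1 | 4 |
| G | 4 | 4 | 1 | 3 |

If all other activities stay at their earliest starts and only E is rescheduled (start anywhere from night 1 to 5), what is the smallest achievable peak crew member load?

E@1: n1:21  n2:21  n3:17  n4:10  n5:0  n6:0 → peak 21
E@2: n1:19  n2:21  n3:19  n4:10  n5:0  n6:0 → peak 21
E@3: n1:19  n2:19  n3:19  n4:12  n5:0  n6:0 → peak 19
E@4: n1:19  n2:19  n3:17  n4:12  n5:2  n6:0 → peak 19
E@5: n1:19  n2:19  n3:17  n4:10  n5:2  n6:2 → peak 19
Best is E@3, peak 19.

19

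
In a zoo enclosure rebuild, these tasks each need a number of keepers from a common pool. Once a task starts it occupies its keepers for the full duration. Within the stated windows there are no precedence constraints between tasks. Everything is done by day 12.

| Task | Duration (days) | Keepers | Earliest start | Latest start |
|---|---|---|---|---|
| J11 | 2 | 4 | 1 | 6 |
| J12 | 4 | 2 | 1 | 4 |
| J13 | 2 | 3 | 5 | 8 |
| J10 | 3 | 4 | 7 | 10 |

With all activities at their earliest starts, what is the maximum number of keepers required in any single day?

6

Early-start schedule: J11@1, J12@1, J13@5, J10@7.
Load per day: day 1: 6, day 2: 6, day 3: 2, day 4: 2, day 5: 3, day 6: 3, day 7: 4, day 8: 4, day 9: 4, day 10: 0, day 11: 0, day 12: 0.
Peak is 6.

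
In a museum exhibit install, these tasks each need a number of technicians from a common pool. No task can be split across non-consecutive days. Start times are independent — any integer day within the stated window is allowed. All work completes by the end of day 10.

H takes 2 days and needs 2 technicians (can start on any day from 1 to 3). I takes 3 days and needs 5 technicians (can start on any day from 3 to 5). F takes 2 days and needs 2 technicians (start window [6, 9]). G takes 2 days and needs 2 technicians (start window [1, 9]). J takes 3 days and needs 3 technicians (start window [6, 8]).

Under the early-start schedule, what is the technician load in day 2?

At early start, day 2 has: H, G.
Demand: 2 + 2 = 4.

4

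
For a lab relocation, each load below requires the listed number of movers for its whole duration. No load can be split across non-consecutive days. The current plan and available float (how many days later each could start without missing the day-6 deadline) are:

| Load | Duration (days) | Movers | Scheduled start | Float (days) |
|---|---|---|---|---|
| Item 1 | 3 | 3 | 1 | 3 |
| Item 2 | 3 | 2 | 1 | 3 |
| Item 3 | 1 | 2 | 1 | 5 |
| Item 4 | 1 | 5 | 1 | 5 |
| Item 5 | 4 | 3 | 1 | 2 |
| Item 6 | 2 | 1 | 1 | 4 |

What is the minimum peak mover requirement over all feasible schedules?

7

Early-start (Item 1@1, Item 2@1, Item 3@1, Item 4@1, Item 5@1, Item 6@1) gives peak 16: d1:16  d2:9  d3:8  d4:3  d5:0  d6:0.
Shift Item 2→4, Item 4→6, Item 5→2.
Schedule Item 1@1, Item 2@4, Item 3@1, Item 4@6, Item 5@2, Item 6@1: d1:6  d2:7  d3:6  d4:5  d5:5  d6:7 — peak 7.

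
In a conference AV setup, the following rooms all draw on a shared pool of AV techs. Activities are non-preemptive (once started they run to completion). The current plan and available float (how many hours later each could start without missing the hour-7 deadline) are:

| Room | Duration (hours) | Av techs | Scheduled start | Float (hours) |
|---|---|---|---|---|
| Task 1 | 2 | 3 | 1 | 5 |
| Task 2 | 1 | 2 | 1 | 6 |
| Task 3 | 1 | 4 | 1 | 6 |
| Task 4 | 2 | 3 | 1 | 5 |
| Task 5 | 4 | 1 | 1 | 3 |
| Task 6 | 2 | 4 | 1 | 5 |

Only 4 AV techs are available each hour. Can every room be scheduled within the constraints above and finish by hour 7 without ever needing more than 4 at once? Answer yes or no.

no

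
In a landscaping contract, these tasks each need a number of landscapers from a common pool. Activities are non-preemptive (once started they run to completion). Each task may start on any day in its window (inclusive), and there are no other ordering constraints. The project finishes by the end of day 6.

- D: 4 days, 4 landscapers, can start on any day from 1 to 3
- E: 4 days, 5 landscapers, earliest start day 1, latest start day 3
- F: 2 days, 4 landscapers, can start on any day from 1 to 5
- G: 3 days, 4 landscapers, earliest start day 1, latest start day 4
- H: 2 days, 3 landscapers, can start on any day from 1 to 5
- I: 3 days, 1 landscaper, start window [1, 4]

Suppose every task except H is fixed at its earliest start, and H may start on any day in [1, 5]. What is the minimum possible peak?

H@1: d1:21  d2:21  d3:14  d4:9  d5:0  d6:0 → peak 21
H@2: d1:18  d2:21  d3:17  d4:9  d5:0  d6:0 → peak 21
H@3: d1:18  d2:18  d3:17  d4:12  d5:0  d6:0 → peak 18
H@4: d1:18  d2:18  d3:14  d4:12  d5:3  d6:0 → peak 18
H@5: d1:18  d2:18  d3:14  d4:9  d5:3  d6:3 → peak 18
Best is H@3, peak 18.

18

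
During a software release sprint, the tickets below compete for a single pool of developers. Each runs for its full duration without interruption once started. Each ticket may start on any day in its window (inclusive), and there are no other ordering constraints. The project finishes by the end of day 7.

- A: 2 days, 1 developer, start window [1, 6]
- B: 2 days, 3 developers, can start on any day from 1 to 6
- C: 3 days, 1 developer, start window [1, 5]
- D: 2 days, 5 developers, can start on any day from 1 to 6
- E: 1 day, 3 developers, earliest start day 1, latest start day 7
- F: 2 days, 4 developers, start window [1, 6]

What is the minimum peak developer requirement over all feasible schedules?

Early-start (A@1, B@1, C@1, D@1, E@1, F@1) gives peak 17: d1:17  d2:14  d3:1  d4:0  d5:0  d6:0  d7:0.
Shift D→4, E→3, F→6.
Schedule A@1, B@1, C@1, D@4, E@3, F@6: d1:5  d2:5  d3:4  d4:5  d5:5  d6:4  d7:4 — peak 5.
Total developer-days = 32 over 7 days ⇒ peak ≥ ⌈32/7⌉ = 5, so 5 is optimal.

5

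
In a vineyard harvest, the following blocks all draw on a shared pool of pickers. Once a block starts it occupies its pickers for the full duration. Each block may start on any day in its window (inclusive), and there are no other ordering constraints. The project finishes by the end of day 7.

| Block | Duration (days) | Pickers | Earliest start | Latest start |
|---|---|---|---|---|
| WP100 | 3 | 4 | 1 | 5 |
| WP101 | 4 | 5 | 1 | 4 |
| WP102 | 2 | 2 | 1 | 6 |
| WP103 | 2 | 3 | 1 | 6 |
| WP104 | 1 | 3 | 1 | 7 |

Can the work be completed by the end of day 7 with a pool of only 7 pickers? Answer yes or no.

Schedule WP100@1, WP101@4, WP102@4, WP103@1, WP104@3: d1:7  d2:7  d3:7  d4:7  d5:7  d6:5  d7:5 — peak 7 ≤ 7.

yes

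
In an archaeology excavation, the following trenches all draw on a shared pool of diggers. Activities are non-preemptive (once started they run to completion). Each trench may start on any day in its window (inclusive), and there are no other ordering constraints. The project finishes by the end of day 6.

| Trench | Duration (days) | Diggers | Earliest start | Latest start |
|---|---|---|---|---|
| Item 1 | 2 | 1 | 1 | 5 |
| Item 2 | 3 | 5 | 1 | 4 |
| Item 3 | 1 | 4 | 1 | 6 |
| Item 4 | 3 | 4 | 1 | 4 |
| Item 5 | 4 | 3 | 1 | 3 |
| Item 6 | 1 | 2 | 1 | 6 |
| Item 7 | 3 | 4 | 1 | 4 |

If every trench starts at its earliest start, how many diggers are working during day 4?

At early start, day 4 has: Item 5.
Demand: 3 = 3.

3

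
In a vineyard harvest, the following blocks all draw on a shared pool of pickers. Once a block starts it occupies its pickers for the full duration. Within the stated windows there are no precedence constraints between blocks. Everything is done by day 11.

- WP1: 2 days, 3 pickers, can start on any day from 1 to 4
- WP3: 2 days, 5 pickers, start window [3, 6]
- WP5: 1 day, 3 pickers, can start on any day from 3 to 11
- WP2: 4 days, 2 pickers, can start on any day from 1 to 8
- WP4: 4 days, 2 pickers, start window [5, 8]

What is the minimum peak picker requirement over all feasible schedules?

5

Early-start (WP1@1, WP3@3, WP5@3, WP2@1, WP4@5) gives peak 10: d1:5  d2:5  d3:10  d4:7  d5:2  d6:2  d7:2  d8:2  d9:0  d10:0  d11:0.
Shift WP5→5, WP2→5, WP4→6.
Schedule WP1@1, WP3@3, WP5@5, WP2@5, WP4@6: d1:3  d2:3  d3:5  d4:5  d5:5  d6:4  d7:4  d8:4  d9:2  d10:0  d11:0 — peak 5.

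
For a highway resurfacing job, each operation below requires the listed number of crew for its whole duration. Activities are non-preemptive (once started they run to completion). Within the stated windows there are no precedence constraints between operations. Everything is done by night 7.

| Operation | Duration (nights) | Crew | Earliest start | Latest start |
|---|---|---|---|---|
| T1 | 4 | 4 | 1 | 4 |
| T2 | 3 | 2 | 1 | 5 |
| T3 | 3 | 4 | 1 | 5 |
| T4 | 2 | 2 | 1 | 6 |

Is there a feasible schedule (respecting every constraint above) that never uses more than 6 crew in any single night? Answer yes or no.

yes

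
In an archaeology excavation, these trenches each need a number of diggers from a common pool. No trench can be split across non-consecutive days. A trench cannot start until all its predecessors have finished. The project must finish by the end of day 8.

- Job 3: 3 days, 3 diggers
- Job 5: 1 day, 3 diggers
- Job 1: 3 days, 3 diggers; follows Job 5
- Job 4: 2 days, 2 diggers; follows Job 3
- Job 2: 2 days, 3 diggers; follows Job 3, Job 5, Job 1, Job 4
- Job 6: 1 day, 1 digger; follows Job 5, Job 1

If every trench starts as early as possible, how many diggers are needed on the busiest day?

Early-start schedule: Job 3@1, Job 5@1, Job 1@2, Job 4@4, Job 2@6, Job 6@5.
Load per day: day 1: 6, day 2: 6, day 3: 6, day 4: 5, day 5: 3, day 6: 3, day 7: 3, day 8: 0.
Peak is 6.

6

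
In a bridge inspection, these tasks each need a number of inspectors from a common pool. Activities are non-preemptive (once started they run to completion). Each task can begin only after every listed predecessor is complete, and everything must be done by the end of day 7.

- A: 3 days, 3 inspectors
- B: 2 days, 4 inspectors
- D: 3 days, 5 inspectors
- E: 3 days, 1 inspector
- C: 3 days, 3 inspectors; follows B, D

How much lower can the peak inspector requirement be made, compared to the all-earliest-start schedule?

Early-start peak: d1:13  d2:13  d3:9  d4:3  d5:3  d6:3  d7:0 ⇒ 13.
Leveled (A@3, B@1, D@1, E@3, C@4): d1:9  d2:9  d3:9  d4:7  d5:7  d6:3  d7:0 ⇒ 9.
Reduction 13 − 9 = 4.

4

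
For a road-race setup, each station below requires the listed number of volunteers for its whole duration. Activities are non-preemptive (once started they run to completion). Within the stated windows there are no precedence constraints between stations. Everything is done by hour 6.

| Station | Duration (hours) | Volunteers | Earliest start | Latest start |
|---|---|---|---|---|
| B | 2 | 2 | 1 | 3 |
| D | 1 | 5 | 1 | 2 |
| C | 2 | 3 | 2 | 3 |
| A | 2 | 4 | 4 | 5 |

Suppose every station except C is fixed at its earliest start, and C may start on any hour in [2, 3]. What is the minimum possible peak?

7

C@2: h1:7  h2:5  h3:3  h4:4  h5:4  h6:0 → peak 7
C@3: h1:7  h2:2  h3:3  h4:7  h5:4  h6:0 → peak 7
Best is C@2, peak 7.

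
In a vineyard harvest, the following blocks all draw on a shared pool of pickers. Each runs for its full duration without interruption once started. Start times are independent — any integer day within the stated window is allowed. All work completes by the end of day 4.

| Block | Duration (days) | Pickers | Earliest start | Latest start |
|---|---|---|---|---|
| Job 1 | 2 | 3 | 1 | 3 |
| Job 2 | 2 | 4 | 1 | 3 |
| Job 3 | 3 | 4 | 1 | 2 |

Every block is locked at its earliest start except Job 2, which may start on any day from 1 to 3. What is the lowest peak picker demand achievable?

8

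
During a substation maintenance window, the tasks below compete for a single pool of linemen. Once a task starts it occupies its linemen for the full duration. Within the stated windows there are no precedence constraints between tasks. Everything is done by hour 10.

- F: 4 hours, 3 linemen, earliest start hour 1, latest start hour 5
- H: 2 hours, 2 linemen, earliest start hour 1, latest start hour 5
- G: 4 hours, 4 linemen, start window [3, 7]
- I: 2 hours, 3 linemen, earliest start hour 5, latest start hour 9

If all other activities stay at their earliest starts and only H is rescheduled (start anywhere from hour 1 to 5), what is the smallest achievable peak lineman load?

7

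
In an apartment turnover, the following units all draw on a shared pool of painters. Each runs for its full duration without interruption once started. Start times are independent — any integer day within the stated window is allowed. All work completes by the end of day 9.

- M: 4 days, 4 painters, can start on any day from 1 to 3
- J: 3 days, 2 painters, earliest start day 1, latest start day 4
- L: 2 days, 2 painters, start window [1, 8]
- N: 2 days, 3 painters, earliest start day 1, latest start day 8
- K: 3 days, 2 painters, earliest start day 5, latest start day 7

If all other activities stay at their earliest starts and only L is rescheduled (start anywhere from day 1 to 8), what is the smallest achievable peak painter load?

9

L@1: d1:11  d2:11  d3:6  d4:4  d5:2  d6:2  d7:2  d8:0  d9:0 → peak 11
L@2: d1:9  d2:11  d3:8  d4:4  d5:2  d6:2  d7:2  d8:0  d9:0 → peak 11
L@3: d1:9  d2:9  d3:8  d4:6  d5:2  d6:2  d7:2  d8:0  d9:0 → peak 9
L@4: d1:9  d2:9  d3:6  d4:6  d5:4  d6:2  d7:2  d8:0  d9:0 → peak 9
L@5: d1:9  d2:9  d3:6  d4:4  d5:4  d6:4  d7:2  d8:0  d9:0 → peak 9
L@6: d1:9  d2:9  d3:6  d4:4  d5:2  d6:4  d7:4  d8:0  d9:0 → peak 9
L@7: d1:9  d2:9  d3:6  d4:4  d5:2  d6:2  d7:4  d8:2  d9:0 → peak 9
L@8: d1:9  d2:9  d3:6  d4:4  d5:2  d6:2  d7:2  d8:2  d9:2 → peak 9
Best is L@3, peak 9.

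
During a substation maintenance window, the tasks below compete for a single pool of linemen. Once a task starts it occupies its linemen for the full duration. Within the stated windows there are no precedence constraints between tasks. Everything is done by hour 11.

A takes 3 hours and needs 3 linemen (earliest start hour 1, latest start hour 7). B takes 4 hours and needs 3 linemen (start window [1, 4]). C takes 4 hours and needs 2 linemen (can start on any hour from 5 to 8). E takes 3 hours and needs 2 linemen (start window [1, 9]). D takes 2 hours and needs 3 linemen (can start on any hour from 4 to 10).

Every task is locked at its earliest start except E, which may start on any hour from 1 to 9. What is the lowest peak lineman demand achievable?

6

E@1: h1:8  h2:8  h3:8  h4:6  h5:5  h6:2  h7:2  h8:2  h9:0  h10:0  h11:0 → peak 8
E@2: h1:6  h2:8  h3:8  h4:8  h5:5  h6:2  h7:2  h8:2  h9:0  h10:0  h11:0 → peak 8
E@3: h1:6  h2:6  h3:8  h4:8  h5:7  h6:2  h7:2  h8:2  h9:0  h10:0  h11:0 → peak 8
E@4: h1:6  h2:6  h3:6  h4:8  h5:7  h6:4  h7:2  h8:2  h9:0  h10:0  h11:0 → peak 8
E@5: h1:6  h2:6  h3:6  h4:6  h5:7  h6:4  h7:4  h8:2  h9:0  h10:0  h11:0 → peak 7
E@6: h1:6  h2:6  h3:6  h4:6  h5:5  h6:4  h7:4  h8:4  h9:0  h10:0  h11:0 → peak 6
E@7: h1:6  h2:6  h3:6  h4:6  h5:5  h6:2  h7:4  h8:4  h9:2  h10:0  h11:0 → peak 6
E@8: h1:6  h2:6  h3:6  h4:6  h5:5  h6:2  h7:2  h8:4  h9:2  h10:2  h11:0 → peak 6
E@9: h1:6  h2:6  h3:6  h4:6  h5:5  h6:2  h7:2  h8:2  h9:2  h10:2  h11:2 → peak 6
Best is E@6, peak 6.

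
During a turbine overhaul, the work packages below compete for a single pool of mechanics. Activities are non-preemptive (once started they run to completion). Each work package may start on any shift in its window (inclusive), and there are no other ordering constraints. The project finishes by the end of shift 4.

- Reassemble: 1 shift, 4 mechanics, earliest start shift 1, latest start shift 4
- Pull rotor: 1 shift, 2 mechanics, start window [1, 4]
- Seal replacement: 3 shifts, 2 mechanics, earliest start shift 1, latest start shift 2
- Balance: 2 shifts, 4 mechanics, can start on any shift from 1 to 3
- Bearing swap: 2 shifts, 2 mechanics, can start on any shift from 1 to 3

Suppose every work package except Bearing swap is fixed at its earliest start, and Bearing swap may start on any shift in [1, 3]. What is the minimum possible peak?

12

Bearing swap@1: s1:14  s2:8  s3:2  s4:0 → peak 14
Bearing swap@2: s1:12  s2:8  s3:4  s4:0 → peak 12
Bearing swap@3: s1:12  s2:6  s3:4  s4:2 → peak 12
Best is Bearing swap@2, peak 12.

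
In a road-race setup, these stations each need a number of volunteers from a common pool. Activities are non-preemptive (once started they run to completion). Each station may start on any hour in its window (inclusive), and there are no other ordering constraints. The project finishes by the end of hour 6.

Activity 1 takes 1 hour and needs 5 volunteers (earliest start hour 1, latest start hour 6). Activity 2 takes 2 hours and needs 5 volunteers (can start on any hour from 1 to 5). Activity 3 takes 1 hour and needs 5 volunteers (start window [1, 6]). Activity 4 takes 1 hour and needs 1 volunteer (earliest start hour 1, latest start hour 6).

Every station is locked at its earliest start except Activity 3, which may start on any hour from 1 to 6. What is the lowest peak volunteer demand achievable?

11

Activity 3@1: h1:16  h2:5  h3:0  h4:0  h5:0  h6:0 → peak 16
Activity 3@2: h1:11  h2:10  h3:0  h4:0  h5:0  h6:0 → peak 11
Activity 3@3: h1:11  h2:5  h3:5  h4:0  h5:0  h6:0 → peak 11
Activity 3@4: h1:11  h2:5  h3:0  h4:5  h5:0  h6:0 → peak 11
Activity 3@5: h1:11  h2:5  h3:0  h4:0  h5:5  h6:0 → peak 11
Activity 3@6: h1:11  h2:5  h3:0  h4:0  h5:0  h6:5 → peak 11
Best is Activity 3@2, peak 11.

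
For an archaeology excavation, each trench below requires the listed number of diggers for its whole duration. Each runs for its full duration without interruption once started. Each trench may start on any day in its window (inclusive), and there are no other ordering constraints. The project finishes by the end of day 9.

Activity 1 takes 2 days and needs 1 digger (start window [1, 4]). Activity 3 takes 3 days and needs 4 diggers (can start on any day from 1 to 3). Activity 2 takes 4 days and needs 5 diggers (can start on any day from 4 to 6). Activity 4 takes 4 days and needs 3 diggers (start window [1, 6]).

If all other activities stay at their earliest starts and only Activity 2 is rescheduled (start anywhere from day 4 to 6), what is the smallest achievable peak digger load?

8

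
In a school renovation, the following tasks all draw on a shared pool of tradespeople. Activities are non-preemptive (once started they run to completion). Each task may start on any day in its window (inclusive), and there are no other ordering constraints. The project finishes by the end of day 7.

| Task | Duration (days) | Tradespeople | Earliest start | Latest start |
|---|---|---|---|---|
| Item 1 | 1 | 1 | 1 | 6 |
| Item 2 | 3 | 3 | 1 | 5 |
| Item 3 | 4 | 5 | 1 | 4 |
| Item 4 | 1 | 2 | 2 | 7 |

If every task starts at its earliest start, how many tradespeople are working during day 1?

At early start, day 1 has: Item 1, Item 2, Item 3.
Demand: 1 + 3 + 5 = 9.

9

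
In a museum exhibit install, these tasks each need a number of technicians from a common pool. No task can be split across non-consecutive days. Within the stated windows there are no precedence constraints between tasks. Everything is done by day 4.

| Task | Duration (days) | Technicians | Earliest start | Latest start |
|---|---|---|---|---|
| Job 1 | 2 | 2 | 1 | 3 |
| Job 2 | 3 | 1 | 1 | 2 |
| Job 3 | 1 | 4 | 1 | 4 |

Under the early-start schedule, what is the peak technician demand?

Early-start schedule: Job 1@1, Job 2@1, Job 3@1.
Load per day: day 1: 7, day 2: 3, day 3: 1, day 4: 0.
Peak is 7.

7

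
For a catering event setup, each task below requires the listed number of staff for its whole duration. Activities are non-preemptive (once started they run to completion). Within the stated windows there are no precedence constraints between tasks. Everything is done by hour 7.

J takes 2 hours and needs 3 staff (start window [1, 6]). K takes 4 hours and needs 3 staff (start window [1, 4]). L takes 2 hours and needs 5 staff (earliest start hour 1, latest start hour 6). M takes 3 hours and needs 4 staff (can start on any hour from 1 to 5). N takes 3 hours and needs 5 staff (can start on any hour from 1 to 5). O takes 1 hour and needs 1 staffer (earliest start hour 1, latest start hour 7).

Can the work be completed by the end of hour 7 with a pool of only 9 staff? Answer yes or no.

yes

Schedule J@1, K@1, L@3, M@5, N@5, O@1: h1:7  h2:6  h3:8  h4:8  h5:9  h6:9  h7:9 — peak 9 ≤ 9.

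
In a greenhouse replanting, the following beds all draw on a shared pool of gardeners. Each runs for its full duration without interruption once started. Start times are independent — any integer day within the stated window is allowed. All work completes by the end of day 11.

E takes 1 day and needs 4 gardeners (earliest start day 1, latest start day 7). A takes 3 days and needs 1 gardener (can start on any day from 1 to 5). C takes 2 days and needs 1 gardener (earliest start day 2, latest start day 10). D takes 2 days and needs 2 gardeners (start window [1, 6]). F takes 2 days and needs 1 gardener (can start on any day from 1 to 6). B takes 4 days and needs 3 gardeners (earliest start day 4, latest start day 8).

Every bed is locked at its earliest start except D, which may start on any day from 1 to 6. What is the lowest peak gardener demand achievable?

6

D@1: d1:8  d2:5  d3:2  d4:3  d5:3  d6:3  d7:3  d8:0  d9:0  d10:0  d11:0 → peak 8
D@2: d1:6  d2:5  d3:4  d4:3  d5:3  d6:3  d7:3  d8:0  d9:0  d10:0  d11:0 → peak 6
D@3: d1:6  d2:3  d3:4  d4:5  d5:3  d6:3  d7:3  d8:0  d9:0  d10:0  d11:0 → peak 6
D@4: d1:6  d2:3  d3:2  d4:5  d5:5  d6:3  d7:3  d8:0  d9:0  d10:0  d11:0 → peak 6
D@5: d1:6  d2:3  d3:2  d4:3  d5:5  d6:5  d7:3  d8:0  d9:0  d10:0  d11:0 → peak 6
D@6: d1:6  d2:3  d3:2  d4:3  d5:3  d6:5  d7:5  d8:0  d9:0  d10:0  d11:0 → peak 6
Best is D@2, peak 6.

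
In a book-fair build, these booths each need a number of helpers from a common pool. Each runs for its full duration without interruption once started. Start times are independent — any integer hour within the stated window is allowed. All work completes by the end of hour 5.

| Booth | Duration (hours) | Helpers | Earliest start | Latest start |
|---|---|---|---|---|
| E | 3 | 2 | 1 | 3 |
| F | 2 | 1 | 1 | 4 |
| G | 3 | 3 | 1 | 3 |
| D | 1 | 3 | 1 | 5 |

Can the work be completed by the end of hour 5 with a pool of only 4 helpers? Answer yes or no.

The minimum achievable peak is 5; 4 < 5, so no feasible schedule stays within the cap.

no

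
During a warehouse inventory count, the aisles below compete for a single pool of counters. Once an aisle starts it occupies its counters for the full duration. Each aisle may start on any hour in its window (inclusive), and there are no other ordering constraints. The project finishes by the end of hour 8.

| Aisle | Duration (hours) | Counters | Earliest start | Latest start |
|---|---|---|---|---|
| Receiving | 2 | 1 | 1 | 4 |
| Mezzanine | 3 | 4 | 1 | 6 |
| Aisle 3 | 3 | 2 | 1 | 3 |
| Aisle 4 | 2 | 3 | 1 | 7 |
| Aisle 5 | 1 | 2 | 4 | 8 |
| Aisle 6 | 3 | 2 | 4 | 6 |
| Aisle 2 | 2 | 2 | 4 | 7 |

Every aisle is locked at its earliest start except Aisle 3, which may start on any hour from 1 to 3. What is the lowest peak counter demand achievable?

8

Aisle 3@1: h1:10  h2:10  h3:6  h4:6  h5:4  h6:2  h7:0  h8:0 → peak 10
Aisle 3@2: h1:8  h2:10  h3:6  h4:8  h5:4  h6:2  h7:0  h8:0 → peak 10
Aisle 3@3: h1:8  h2:8  h3:6  h4:8  h5:6  h6:2  h7:0  h8:0 → peak 8
Best is Aisle 3@3, peak 8.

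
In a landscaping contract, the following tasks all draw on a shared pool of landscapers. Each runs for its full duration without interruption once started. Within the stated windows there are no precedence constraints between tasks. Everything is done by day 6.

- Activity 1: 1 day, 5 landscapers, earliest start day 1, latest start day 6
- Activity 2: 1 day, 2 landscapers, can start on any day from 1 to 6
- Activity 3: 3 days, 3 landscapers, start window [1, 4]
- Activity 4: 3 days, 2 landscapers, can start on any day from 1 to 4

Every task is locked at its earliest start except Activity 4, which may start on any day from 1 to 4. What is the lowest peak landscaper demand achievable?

Activity 4@1: d1:12  d2:5  d3:5  d4:0  d5:0  d6:0 → peak 12
Activity 4@2: d1:10  d2:5  d3:5  d4:2  d5:0  d6:0 → peak 10
Activity 4@3: d1:10  d2:3  d3:5  d4:2  d5:2  d6:0 → peak 10
Activity 4@4: d1:10  d2:3  d3:3  d4:2  d5:2  d6:2 → peak 10
Best is Activity 4@2, peak 10.

10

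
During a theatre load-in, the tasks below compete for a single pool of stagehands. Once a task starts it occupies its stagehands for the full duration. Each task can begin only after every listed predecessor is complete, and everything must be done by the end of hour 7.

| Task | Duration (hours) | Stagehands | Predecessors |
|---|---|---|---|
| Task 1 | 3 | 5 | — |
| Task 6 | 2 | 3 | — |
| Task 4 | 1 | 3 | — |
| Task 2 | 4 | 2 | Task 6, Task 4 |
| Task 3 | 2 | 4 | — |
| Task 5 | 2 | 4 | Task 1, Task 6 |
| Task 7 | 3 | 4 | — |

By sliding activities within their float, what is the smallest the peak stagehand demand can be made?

10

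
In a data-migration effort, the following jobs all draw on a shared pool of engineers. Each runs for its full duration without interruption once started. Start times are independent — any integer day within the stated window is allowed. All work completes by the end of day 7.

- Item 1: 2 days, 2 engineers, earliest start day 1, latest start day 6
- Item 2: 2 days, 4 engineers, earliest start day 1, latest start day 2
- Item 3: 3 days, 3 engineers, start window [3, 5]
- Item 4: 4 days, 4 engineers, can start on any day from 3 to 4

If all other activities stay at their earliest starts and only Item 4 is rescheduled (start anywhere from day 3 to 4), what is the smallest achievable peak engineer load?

7

Item 4@3: d1:6  d2:6  d3:7  d4:7  d5:7  d6:4  d7:0 → peak 7
Item 4@4: d1:6  d2:6  d3:3  d4:7  d5:7  d6:4  d7:4 → peak 7
Best is Item 4@3, peak 7.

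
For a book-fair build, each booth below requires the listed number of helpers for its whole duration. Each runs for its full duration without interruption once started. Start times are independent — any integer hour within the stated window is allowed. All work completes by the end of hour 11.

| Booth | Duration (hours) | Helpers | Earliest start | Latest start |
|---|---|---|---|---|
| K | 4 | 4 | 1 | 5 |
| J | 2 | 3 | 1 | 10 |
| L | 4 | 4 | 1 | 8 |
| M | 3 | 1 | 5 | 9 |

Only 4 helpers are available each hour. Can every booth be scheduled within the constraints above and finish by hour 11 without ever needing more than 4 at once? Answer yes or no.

yes

Schedule K@1, J@5, L@8, M@5: h1:4  h2:4  h3:4  h4:4  h5:4  h6:4  h7:1  h8:4  h9:4  h10:4  h11:4 — peak 4 ≤ 4.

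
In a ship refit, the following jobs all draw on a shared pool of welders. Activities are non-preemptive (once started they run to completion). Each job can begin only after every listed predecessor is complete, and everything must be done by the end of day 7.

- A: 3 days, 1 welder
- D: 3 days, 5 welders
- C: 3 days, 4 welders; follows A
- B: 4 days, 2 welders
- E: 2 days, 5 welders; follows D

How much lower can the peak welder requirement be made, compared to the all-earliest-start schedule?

Early-start peak: d1:8  d2:8  d3:8  d4:11  d5:9  d6:4  d7:0 ⇒ 11.
Leveled (A@1, D@1, C@4, B@1, E@5): d1:8  d2:8  d3:8  d4:6  d5:9  d6:9  d7:0 ⇒ 9.
Reduction 11 − 9 = 2.

2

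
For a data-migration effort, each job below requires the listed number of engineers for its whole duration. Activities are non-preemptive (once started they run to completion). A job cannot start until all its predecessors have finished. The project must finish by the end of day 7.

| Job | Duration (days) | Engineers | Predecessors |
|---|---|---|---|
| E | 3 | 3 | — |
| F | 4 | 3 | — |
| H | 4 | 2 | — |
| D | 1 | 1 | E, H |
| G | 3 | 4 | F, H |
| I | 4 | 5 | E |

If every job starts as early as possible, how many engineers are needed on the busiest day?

10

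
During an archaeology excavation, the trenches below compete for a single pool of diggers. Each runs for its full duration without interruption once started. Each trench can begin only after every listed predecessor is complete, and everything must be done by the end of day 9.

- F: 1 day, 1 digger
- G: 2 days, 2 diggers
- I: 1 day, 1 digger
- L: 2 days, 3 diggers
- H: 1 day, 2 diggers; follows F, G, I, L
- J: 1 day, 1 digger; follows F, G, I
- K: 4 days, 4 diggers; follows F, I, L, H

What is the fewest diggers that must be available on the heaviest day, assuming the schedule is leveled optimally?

4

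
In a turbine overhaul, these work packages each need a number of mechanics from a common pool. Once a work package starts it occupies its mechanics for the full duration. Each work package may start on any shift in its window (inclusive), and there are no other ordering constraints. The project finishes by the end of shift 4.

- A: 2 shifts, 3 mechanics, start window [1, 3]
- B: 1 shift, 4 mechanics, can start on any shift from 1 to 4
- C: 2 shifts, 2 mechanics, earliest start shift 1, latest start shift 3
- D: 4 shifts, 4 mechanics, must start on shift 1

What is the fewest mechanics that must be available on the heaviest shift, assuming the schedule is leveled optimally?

Early-start (A@1, B@1, C@1, D@1) gives peak 13: s1:13  s2:9  s3:4  s4:4.
Shift B→3.
Schedule A@1, B@3, C@1, D@1: s1:9  s2:9  s3:8  s4:4 — peak 9.

9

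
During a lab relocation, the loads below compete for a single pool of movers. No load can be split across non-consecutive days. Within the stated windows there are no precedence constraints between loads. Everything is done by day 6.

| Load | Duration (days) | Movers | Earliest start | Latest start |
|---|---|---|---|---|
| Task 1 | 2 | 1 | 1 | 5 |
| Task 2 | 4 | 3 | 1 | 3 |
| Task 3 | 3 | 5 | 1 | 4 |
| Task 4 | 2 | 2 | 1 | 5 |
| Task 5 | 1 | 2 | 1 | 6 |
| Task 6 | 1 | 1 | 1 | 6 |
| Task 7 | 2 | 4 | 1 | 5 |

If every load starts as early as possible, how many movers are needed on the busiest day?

Early-start schedule: Task 1@1, Task 2@1, Task 3@1, Task 4@1, Task 5@1, Task 6@1, Task 7@1.
Load per day: day 1: 18, day 2: 15, day 3: 8, day 4: 3, day 5: 0, day 6: 0.
Peak is 18.

18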